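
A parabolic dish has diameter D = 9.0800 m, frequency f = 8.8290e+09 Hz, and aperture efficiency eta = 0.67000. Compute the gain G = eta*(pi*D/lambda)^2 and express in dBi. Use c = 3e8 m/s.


lambda = c / f = 3.0000e+08 / 8.8290e+09 = 0.03397893 m
G_linear = 0.67000 * (pi * 9.0800 / 0.03397893)^2 = 472200.9
G_dBi = 10 * log10(472200.9) = 56.74 dBi

56.74 dBi


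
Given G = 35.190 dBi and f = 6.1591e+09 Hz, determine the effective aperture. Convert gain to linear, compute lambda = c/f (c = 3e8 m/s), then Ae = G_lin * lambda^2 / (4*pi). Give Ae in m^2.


lambda = c / f = 3.0000e+08 / 6.1591e+09 = 0.04870842 m
G_linear = 10^(35.190/10) = 3303.695
Ae = G_linear * lambda^2 / (4*pi) = 3303.695 * 0.04870842^2 / (4*pi) = 0.6237 m^2

0.6237 m^2


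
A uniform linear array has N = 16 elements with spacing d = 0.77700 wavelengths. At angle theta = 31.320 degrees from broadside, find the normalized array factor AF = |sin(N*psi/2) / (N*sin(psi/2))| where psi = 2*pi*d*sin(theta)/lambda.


psi = 2*pi*0.77700*sin(31.320 deg) = 2.537766 rad
AF = |sin(16*2.537766/2) / (16*sin(2.537766/2))| = 0.06500

0.06500


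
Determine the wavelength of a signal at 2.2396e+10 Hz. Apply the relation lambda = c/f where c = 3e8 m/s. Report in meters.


lambda = c / f = 3.0000e+08 / 2.2396e+10 = 0.01340 m

0.01340 m


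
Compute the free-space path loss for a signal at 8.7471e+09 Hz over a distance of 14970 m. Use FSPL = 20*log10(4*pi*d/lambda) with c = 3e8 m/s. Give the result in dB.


lambda = c / f = 3.0000e+08 / 8.7471e+09 = 0.03429708 m
FSPL = 20 * log10(4*pi*14970/0.03429708) = 134.8 dB

134.8 dB


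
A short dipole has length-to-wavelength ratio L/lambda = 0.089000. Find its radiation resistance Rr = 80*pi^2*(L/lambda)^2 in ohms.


Rr = 80 * pi^2 * (0.089000)^2 = 80 * 9.869604 * 7.921000e-03 = 6.254 ohm

6.254 ohm


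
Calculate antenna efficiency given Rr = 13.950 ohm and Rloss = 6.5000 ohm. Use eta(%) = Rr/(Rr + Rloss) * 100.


eta = 13.950 / (13.950 + 6.5000) * 100 = 68.22%

68.22%


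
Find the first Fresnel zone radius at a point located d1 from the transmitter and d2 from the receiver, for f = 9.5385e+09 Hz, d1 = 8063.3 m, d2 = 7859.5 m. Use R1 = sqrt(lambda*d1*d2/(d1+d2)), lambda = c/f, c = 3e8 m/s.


lambda = c / f = 3.0000e+08 / 9.5385e+09 = 0.03145149 m
R1 = sqrt(0.03145149 * 8063.3 * 7859.5 / (8063.3 + 7859.5)) = 11.19 m

11.19 m


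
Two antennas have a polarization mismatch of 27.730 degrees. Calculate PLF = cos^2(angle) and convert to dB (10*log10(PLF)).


PLF_linear = cos^2(27.730 deg) = 0.7834907
PLF_dB = 10 * log10(0.7834907) = -1.060 dB

-1.060 dB


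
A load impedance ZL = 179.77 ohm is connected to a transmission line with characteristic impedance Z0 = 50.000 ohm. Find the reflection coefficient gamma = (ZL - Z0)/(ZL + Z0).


gamma = (179.77 - 50.000) / (179.77 + 50.000) = 0.5648

0.5648


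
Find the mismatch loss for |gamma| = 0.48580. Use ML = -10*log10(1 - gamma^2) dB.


ML = -10 * log10(1 - 0.48580^2) = -10 * log10(0.76399836) = 1.169 dB

1.169 dB


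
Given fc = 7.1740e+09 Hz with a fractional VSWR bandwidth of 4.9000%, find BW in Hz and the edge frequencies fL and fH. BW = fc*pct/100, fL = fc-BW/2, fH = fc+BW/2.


BW = 7.1740e+09 * 4.9000/100 = 3.515260e+08 Hz
fL = 7.1740e+09 - 3.515260e+08/2 = 6.998e+09 Hz
fH = 7.1740e+09 + 3.515260e+08/2 = 7.350e+09 Hz

BW=3.515e+08 Hz, fL=6.998e+09 Hz, fH=7.350e+09 Hz


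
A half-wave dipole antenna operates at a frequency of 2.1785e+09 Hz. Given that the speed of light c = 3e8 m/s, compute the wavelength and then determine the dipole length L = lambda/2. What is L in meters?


lambda = c / f = 3.0000e+08 / 2.1785e+09 = 0.1377094 m
L = lambda / 2 = 0.1377094 / 2 = 0.06885 m

0.06885 m


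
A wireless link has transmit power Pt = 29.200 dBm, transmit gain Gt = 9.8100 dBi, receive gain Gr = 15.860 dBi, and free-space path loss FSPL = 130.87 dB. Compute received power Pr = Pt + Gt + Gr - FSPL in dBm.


Pr = 29.200 + 9.8100 + 15.860 - 130.87 = -76.00 dBm

-76.00 dBm


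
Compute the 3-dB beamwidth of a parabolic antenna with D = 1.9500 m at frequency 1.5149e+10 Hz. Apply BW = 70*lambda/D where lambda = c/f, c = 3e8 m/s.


lambda = c / f = 3.0000e+08 / 1.5149e+10 = 0.01980329 m
BW = 70 * 0.01980329 / 1.9500 = 0.7109 deg

0.7109 deg


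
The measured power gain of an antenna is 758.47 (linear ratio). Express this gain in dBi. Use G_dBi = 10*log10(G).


G_dBi = 10 * log10(758.47) = 28.80 dBi

28.80 dBi


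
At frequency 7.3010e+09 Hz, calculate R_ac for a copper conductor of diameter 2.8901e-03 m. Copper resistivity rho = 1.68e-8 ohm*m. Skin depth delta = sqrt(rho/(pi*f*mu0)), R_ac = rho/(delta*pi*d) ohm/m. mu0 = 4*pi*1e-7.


delta = sqrt(1.68e-8 / (pi * 7.3010e+09 * 4*pi*1e-7)) = 7.634553e-07 m
R_ac = 1.68e-8 / (7.634553e-07 * pi * 2.8901e-03) = 2.424 ohm/m

2.424 ohm/m


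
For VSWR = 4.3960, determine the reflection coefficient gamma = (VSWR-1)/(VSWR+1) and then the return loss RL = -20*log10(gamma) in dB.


gamma = (4.3960 - 1) / (4.3960 + 1) = 0.6293551
RL = -20 * log10(0.6293551) = 4.022 dB

4.022 dB


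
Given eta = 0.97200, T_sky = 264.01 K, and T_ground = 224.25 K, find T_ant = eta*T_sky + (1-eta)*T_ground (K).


T_ant = 0.97200 * 264.01 + (1 - 0.97200) * 224.25 = 262.9 K

262.9 K


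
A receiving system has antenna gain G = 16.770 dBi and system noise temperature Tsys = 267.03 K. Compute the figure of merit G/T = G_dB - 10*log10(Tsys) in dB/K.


G/T = 16.770 - 10*log10(267.03) = 16.770 - 24.26560 = -7.496 dB/K

-7.496 dB/K


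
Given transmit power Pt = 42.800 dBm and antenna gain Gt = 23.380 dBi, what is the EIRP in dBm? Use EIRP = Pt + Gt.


EIRP = Pt + Gt = 42.800 + 23.380 = 66.18 dBm

66.18 dBm


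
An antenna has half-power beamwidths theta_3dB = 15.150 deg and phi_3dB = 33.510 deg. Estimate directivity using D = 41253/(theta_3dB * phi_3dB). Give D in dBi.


D_linear = 41253 / (15.150 * 33.510) = 81.25844
D_dBi = 10 * log10(81.25844) = 19.10 dBi

19.10 dBi


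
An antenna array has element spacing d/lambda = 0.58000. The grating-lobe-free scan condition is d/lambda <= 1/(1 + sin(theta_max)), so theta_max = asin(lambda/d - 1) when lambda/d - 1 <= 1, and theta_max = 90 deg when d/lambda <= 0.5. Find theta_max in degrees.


lambda/d - 1 = 1/0.58000 - 1 = 0.7241379
theta_max = asin(0.7241379) = 46.40 deg

46.40 deg


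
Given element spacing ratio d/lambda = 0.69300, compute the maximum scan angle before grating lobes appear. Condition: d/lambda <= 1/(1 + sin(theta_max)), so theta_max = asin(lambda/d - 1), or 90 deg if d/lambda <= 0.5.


lambda/d - 1 = 1/0.69300 - 1 = 0.4430014
theta_max = asin(0.4430014) = 26.30 deg

26.30 deg


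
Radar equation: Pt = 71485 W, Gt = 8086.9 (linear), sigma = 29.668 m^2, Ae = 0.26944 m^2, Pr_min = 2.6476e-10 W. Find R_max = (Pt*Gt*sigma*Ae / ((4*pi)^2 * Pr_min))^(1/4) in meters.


R^4 = 71485*8086.9*29.668*0.26944 / ((4*pi)^2 * 2.6476e-10) = 1.105287e+17
R_max = 1.105287e+17^0.25 = 18233 m

18233 m


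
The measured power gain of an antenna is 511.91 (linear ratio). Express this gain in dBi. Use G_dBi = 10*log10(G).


G_dBi = 10 * log10(511.91) = 27.09 dBi

27.09 dBi


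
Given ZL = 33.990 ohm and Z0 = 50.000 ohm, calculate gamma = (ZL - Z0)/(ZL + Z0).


gamma = (33.990 - 50.000) / (33.990 + 50.000) = -0.1906

-0.1906


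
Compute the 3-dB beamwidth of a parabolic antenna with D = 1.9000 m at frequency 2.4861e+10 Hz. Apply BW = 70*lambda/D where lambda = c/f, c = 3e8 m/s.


lambda = c / f = 3.0000e+08 / 2.4861e+10 = 0.01206709 m
BW = 70 * 0.01206709 / 1.9000 = 0.4446 deg

0.4446 deg


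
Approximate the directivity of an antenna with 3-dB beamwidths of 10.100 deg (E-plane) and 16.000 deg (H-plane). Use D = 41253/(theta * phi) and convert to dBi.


D_linear = 41253 / (10.100 * 16.000) = 255.2785
D_dBi = 10 * log10(255.2785) = 24.07 dBi

24.07 dBi


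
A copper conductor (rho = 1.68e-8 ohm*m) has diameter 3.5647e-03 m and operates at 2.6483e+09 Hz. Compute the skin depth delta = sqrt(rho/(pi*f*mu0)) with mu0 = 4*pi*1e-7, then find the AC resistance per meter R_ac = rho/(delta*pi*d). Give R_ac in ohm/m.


delta = sqrt(1.68e-8 / (pi * 2.6483e+09 * 4*pi*1e-7)) = 1.267626e-06 m
R_ac = 1.68e-8 / (1.267626e-06 * pi * 3.5647e-03) = 1.183 ohm/m

1.183 ohm/m


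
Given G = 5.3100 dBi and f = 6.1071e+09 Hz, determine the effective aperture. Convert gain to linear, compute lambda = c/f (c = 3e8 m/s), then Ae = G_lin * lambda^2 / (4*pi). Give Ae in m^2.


lambda = c / f = 3.0000e+08 / 6.1071e+09 = 0.04912315 m
G_linear = 10^(5.3100/10) = 3.396253
Ae = G_linear * lambda^2 / (4*pi) = 3.396253 * 0.04912315^2 / (4*pi) = 6.522e-04 m^2

6.522e-04 m^2


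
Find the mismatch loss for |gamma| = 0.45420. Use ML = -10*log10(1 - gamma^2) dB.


ML = -10 * log10(1 - 0.45420^2) = -10 * log10(0.79370236) = 1.003 dB

1.003 dB


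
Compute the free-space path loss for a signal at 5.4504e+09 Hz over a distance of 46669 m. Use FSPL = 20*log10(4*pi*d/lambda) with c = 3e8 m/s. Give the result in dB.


lambda = c / f = 3.0000e+08 / 5.4504e+09 = 0.05504183 m
FSPL = 20 * log10(4*pi*46669/0.05504183) = 140.6 dB

140.6 dB


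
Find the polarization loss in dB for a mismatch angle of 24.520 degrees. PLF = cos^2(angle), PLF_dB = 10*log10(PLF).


PLF_linear = cos^2(24.520 deg) = 0.8277660
PLF_dB = 10 * log10(0.8277660) = -0.8209 dB

-0.8209 dB


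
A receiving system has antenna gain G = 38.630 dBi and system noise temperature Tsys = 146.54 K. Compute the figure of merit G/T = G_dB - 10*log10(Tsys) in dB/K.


G/T = 38.630 - 10*log10(146.54) = 38.630 - 21.65956 = 16.97 dB/K

16.97 dB/K


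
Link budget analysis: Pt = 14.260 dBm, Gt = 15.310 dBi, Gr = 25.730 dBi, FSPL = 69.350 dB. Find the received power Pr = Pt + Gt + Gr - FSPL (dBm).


Pr = 14.260 + 15.310 + 25.730 - 69.350 = -14.05 dBm

-14.05 dBm


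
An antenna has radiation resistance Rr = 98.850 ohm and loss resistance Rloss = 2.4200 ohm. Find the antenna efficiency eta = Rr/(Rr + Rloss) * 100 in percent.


eta = 98.850 / (98.850 + 2.4200) * 100 = 97.61%

97.61%


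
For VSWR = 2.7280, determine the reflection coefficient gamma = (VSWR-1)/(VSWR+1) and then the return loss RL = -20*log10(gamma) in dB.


gamma = (2.7280 - 1) / (2.7280 + 1) = 0.4635193
RL = -20 * log10(0.4635193) = 6.679 dB

6.679 dB


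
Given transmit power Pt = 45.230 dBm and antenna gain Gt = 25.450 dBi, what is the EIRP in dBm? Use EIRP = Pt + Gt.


EIRP = Pt + Gt = 45.230 + 25.450 = 70.68 dBm

70.68 dBm


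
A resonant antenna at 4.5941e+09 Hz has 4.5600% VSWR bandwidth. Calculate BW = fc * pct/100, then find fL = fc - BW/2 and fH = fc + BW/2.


BW = 4.5941e+09 * 4.5600/100 = 2.094910e+08 Hz
fL = 4.5941e+09 - 2.094910e+08/2 = 4.489e+09 Hz
fH = 4.5941e+09 + 2.094910e+08/2 = 4.699e+09 Hz

BW=2.095e+08 Hz, fL=4.489e+09 Hz, fH=4.699e+09 Hz


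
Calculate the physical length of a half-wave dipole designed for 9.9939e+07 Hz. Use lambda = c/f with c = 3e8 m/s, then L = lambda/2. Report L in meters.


lambda = c / f = 3.0000e+08 / 9.9939e+07 = 3.001831 m
L = lambda / 2 = 3.001831 / 2 = 1.501 m

1.501 m


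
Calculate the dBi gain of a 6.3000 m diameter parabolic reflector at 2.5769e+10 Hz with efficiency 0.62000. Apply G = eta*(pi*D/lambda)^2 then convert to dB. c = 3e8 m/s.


lambda = c / f = 3.0000e+08 / 2.5769e+10 = 0.01164190 m
G_linear = 0.62000 * (pi * 6.3000 / 0.01164190)^2 = 1.791946e+06
G_dBi = 10 * log10(1.791946e+06) = 62.53 dBi

62.53 dBi


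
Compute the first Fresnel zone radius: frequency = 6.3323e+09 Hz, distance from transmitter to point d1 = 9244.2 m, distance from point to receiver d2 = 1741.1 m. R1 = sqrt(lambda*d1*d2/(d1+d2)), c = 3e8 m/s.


lambda = c / f = 3.0000e+08 / 6.3323e+09 = 0.04737615 m
R1 = sqrt(0.04737615 * 9244.2 * 1741.1 / (9244.2 + 1741.1)) = 8.331 m

8.331 m


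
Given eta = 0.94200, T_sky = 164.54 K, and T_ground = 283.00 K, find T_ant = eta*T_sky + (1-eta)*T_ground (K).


T_ant = 0.94200 * 164.54 + (1 - 0.94200) * 283.00 = 171.4 K

171.4 K


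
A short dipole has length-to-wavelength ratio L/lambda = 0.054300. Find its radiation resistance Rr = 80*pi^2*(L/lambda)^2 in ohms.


Rr = 80 * pi^2 * (0.054300)^2 = 80 * 9.869604 * 2.948490e-03 = 2.328 ohm

2.328 ohm


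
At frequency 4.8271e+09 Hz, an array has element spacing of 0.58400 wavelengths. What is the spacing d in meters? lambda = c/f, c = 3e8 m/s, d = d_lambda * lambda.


lambda = c / f = 3.0000e+08 / 4.8271e+09 = 0.06214912 m
d = 0.58400 * 0.06214912 = 0.03630 m

0.03630 m


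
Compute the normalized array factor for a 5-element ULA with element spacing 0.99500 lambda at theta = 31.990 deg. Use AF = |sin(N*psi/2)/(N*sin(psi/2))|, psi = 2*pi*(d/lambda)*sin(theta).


psi = 2*pi*0.99500*sin(31.990 deg) = 3.312008 rad
AF = |sin(5*3.312008/2) / (5*sin(3.312008/2))| = 0.1828

0.1828


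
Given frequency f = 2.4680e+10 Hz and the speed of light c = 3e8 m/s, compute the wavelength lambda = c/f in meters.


lambda = c / f = 3.0000e+08 / 2.4680e+10 = 0.01216 m

0.01216 m


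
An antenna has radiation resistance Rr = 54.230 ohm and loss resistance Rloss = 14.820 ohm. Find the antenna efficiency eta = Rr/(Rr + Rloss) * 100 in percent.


eta = 54.230 / (54.230 + 14.820) * 100 = 78.54%

78.54%


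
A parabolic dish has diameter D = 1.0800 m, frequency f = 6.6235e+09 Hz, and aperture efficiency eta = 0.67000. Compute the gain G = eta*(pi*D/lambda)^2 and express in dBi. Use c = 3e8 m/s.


lambda = c / f = 3.0000e+08 / 6.6235e+09 = 0.04529327 m
G_linear = 0.67000 * (pi * 1.0800 / 0.04529327)^2 = 3759.713
G_dBi = 10 * log10(3759.713) = 35.75 dBi

35.75 dBi


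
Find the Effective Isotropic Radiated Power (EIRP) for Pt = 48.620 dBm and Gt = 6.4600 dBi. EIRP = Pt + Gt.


EIRP = Pt + Gt = 48.620 + 6.4600 = 55.08 dBm

55.08 dBm


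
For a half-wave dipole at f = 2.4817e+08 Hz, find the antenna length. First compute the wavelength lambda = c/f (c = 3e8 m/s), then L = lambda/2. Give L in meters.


lambda = c / f = 3.0000e+08 / 2.4817e+08 = 1.208849 m
L = lambda / 2 = 1.208849 / 2 = 0.6044 m

0.6044 m


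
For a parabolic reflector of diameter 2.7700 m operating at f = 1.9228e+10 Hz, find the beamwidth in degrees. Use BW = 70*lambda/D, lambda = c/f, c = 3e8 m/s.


lambda = c / f = 3.0000e+08 / 1.9228e+10 = 0.01560225 m
BW = 70 * 0.01560225 / 2.7700 = 0.3943 deg

0.3943 deg


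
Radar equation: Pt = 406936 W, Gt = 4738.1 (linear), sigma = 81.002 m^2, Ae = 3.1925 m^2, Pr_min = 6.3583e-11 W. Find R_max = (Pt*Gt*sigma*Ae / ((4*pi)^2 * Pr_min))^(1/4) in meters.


R^4 = 406936*4738.1*81.002*3.1925 / ((4*pi)^2 * 6.3583e-11) = 4.965880e+19
R_max = 4.965880e+19^0.25 = 83946 m

83946 m


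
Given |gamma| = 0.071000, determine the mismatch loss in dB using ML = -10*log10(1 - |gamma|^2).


ML = -10 * log10(1 - 0.071000^2) = -10 * log10(0.994959) = 0.02195 dB

0.02195 dB


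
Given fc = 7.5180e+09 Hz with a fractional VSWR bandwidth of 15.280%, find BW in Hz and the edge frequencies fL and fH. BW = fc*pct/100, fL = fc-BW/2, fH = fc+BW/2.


BW = 7.5180e+09 * 15.280/100 = 1.148750e+09 Hz
fL = 7.5180e+09 - 1.148750e+09/2 = 6.944e+09 Hz
fH = 7.5180e+09 + 1.148750e+09/2 = 8.092e+09 Hz

BW=1.149e+09 Hz, fL=6.944e+09 Hz, fH=8.092e+09 Hz


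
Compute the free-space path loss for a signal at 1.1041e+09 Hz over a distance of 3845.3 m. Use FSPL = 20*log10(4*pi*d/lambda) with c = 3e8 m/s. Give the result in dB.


lambda = c / f = 3.0000e+08 / 1.1041e+09 = 0.2717145 m
FSPL = 20 * log10(4*pi*3845.3/0.2717145) = 105.0 dB

105.0 dB


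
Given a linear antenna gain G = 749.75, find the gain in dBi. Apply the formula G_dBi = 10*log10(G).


G_dBi = 10 * log10(749.75) = 28.75 dBi

28.75 dBi


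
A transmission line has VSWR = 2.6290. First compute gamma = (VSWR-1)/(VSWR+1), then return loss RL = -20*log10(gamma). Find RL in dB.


gamma = (2.6290 - 1) / (2.6290 + 1) = 0.4488840
RL = -20 * log10(0.4488840) = 6.957 dB

6.957 dB


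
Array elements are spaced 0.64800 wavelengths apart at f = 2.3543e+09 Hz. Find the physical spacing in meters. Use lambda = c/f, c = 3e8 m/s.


lambda = c / f = 3.0000e+08 / 2.3543e+09 = 0.1274264 m
d = 0.64800 * 0.1274264 = 0.08257 m

0.08257 m


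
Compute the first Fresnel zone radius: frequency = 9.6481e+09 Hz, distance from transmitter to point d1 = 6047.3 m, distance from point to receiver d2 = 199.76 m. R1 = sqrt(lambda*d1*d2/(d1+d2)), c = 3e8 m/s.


lambda = c / f = 3.0000e+08 / 9.6481e+09 = 0.03109421 m
R1 = sqrt(0.03109421 * 6047.3 * 199.76 / (6047.3 + 199.76)) = 2.452 m

2.452 m


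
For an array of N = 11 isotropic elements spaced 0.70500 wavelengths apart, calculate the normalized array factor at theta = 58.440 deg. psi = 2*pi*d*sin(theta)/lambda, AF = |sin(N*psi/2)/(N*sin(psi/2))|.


psi = 2*pi*0.70500*sin(58.440 deg) = 3.774468 rad
AF = |sin(11*3.774468/2) / (11*sin(3.774468/2))| = 0.09021

0.09021


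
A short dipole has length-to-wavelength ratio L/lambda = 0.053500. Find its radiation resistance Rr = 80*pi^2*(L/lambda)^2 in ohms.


Rr = 80 * pi^2 * (0.053500)^2 = 80 * 9.869604 * 2.862250e-03 = 2.260 ohm

2.260 ohm


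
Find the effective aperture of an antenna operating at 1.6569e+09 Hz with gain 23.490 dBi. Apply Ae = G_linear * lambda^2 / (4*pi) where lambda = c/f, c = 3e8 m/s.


lambda = c / f = 3.0000e+08 / 1.6569e+09 = 0.1810610 m
G_linear = 10^(23.490/10) = 223.3572
Ae = G_linear * lambda^2 / (4*pi) = 223.3572 * 0.1810610^2 / (4*pi) = 0.5827 m^2

0.5827 m^2


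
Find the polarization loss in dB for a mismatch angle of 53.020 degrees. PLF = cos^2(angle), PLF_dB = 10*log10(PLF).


PLF_linear = cos^2(53.020 deg) = 0.3618458
PLF_dB = 10 * log10(0.3618458) = -4.415 dB

-4.415 dB


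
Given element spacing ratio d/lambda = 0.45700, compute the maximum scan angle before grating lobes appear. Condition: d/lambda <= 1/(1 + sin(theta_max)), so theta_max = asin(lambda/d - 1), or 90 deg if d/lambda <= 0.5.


lambda/d - 1 = 1/0.45700 - 1 = 1.188184 >= 1
d/lambda <= 0.5, so the array can scan to endfire without grating lobes: theta_max = 90 deg

90 deg


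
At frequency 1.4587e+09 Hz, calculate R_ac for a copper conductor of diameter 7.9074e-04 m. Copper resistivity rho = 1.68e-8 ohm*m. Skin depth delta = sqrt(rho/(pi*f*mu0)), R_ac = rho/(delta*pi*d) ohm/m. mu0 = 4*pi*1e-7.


delta = sqrt(1.68e-8 / (pi * 1.4587e+09 * 4*pi*1e-7)) = 1.708015e-06 m
R_ac = 1.68e-8 / (1.708015e-06 * pi * 7.9074e-04) = 3.959 ohm/m

3.959 ohm/m


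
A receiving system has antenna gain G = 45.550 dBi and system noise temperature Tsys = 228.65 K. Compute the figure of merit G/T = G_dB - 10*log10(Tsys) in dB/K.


G/T = 45.550 - 10*log10(228.65) = 45.550 - 23.59171 = 21.96 dB/K

21.96 dB/K


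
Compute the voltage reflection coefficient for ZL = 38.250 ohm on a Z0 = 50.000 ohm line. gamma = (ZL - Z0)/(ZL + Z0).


gamma = (38.250 - 50.000) / (38.250 + 50.000) = -0.1331

-0.1331


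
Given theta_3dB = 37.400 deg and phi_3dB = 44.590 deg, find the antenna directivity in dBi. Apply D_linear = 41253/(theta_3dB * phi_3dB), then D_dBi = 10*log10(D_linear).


D_linear = 41253 / (37.400 * 44.590) = 24.73697
D_dBi = 10 * log10(24.73697) = 13.93 dBi

13.93 dBi


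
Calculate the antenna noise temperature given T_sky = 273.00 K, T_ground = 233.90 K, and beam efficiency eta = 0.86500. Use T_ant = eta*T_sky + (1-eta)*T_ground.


T_ant = 0.86500 * 273.00 + (1 - 0.86500) * 233.90 = 267.7 K

267.7 K


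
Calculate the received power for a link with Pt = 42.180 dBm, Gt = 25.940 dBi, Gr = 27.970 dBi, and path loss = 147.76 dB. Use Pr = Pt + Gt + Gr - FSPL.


Pr = 42.180 + 25.940 + 27.970 - 147.76 = -51.67 dBm

-51.67 dBm


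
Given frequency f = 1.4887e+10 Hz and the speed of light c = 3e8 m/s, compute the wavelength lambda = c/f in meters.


lambda = c / f = 3.0000e+08 / 1.4887e+10 = 0.02015 m

0.02015 m


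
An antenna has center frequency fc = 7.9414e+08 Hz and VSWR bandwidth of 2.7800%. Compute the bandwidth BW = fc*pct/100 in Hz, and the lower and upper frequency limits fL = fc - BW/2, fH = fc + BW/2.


BW = 7.9414e+08 * 2.7800/100 = 2.207709e+07 Hz
fL = 7.9414e+08 - 2.207709e+07/2 = 7.831e+08 Hz
fH = 7.9414e+08 + 2.207709e+07/2 = 8.052e+08 Hz

BW=2.208e+07 Hz, fL=7.831e+08 Hz, fH=8.052e+08 Hz


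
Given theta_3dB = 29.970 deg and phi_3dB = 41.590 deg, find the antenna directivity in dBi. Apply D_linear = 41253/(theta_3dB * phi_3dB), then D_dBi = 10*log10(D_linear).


D_linear = 41253 / (29.970 * 41.590) = 33.09633
D_dBi = 10 * log10(33.09633) = 15.20 dBi

15.20 dBi


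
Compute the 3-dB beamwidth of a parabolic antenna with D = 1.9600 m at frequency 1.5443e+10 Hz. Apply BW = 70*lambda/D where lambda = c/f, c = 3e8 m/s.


lambda = c / f = 3.0000e+08 / 1.5443e+10 = 0.01942628 m
BW = 70 * 0.01942628 / 1.9600 = 0.6938 deg

0.6938 deg


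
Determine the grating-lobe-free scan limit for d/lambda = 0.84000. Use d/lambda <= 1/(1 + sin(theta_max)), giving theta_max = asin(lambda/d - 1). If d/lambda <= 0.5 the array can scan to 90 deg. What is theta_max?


lambda/d - 1 = 1/0.84000 - 1 = 0.1904762
theta_max = asin(0.1904762) = 10.98 deg

10.98 deg


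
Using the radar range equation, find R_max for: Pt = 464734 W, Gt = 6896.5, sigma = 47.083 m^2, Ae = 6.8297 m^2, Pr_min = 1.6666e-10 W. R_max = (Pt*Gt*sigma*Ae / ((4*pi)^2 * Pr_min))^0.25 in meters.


R^4 = 464734*6896.5*47.083*6.8297 / ((4*pi)^2 * 1.6666e-10) = 3.916046e+19
R_max = 3.916046e+19^0.25 = 79106 m

79106 m


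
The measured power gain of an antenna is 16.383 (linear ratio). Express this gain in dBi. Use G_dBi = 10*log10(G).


G_dBi = 10 * log10(16.383) = 12.14 dBi

12.14 dBi


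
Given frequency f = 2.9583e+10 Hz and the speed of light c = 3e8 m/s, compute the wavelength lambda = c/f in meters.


lambda = c / f = 3.0000e+08 / 2.9583e+10 = 0.01014 m

0.01014 m


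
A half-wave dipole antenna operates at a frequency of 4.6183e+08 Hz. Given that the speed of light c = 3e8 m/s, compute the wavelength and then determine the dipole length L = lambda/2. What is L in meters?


lambda = c / f = 3.0000e+08 / 4.6183e+08 = 0.6495897 m
L = lambda / 2 = 0.6495897 / 2 = 0.3248 m

0.3248 m


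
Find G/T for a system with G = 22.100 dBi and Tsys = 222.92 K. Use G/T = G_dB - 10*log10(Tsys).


G/T = 22.100 - 10*log10(222.92) = 22.100 - 23.48149 = -1.381 dB/K

-1.381 dB/K


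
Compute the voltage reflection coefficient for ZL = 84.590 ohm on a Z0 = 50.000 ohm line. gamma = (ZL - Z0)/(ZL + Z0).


gamma = (84.590 - 50.000) / (84.590 + 50.000) = 0.2570

0.2570


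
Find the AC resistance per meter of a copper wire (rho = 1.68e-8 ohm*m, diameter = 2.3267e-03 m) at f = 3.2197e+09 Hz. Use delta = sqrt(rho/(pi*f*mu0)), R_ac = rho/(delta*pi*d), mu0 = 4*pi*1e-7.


delta = sqrt(1.68e-8 / (pi * 3.2197e+09 * 4*pi*1e-7)) = 1.149654e-06 m
R_ac = 1.68e-8 / (1.149654e-06 * pi * 2.3267e-03) = 1.999 ohm/m

1.999 ohm/m


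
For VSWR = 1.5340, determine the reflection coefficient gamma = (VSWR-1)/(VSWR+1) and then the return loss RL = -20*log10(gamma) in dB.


gamma = (1.5340 - 1) / (1.5340 + 1) = 0.2107340
RL = -20 * log10(0.2107340) = 13.53 dB

13.53 dB


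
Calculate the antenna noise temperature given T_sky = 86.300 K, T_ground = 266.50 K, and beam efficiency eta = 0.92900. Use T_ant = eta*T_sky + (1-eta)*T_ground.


T_ant = 0.92900 * 86.300 + (1 - 0.92900) * 266.50 = 99.09 K

99.09 K


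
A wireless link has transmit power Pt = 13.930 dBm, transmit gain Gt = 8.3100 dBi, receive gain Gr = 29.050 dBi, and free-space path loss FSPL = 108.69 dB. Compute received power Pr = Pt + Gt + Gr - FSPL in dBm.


Pr = 13.930 + 8.3100 + 29.050 - 108.69 = -57.40 dBm

-57.40 dBm


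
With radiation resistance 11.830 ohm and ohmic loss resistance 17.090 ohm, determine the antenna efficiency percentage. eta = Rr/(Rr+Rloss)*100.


eta = 11.830 / (11.830 + 17.090) * 100 = 40.91%

40.91%


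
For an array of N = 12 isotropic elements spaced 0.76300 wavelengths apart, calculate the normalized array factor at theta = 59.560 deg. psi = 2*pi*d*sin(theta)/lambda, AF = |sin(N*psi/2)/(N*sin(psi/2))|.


psi = 2*pi*0.76300*sin(59.560 deg) = 4.133257 rad
AF = |sin(12*4.133257/2) / (12*sin(4.133257/2))| = 0.03099

0.03099


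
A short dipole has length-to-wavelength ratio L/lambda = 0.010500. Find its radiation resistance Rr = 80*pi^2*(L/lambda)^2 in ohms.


Rr = 80 * pi^2 * (0.010500)^2 = 80 * 9.869604 * 1.102500e-04 = 0.08705 ohm

0.08705 ohm


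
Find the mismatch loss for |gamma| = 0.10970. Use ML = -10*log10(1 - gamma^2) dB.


ML = -10 * log10(1 - 0.10970^2) = -10 * log10(0.98796591) = 0.05258 dB

0.05258 dB


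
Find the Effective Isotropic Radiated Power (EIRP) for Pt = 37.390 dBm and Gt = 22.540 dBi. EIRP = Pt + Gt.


EIRP = Pt + Gt = 37.390 + 22.540 = 59.93 dBm

59.93 dBm


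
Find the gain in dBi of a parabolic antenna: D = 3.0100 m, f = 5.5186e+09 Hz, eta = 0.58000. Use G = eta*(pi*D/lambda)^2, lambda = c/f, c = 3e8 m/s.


lambda = c / f = 3.0000e+08 / 5.5186e+09 = 0.05436161 m
G_linear = 0.58000 * (pi * 3.0100 / 0.05436161)^2 = 17549.96
G_dBi = 10 * log10(17549.96) = 42.44 dBi

42.44 dBi


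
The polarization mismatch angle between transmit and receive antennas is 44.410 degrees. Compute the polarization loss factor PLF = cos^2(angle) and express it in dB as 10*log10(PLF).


PLF_linear = cos^2(44.410 deg) = 0.5102967
PLF_dB = 10 * log10(0.5102967) = -2.922 dB

-2.922 dB


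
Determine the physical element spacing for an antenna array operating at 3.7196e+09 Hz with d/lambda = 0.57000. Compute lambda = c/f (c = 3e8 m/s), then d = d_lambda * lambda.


lambda = c / f = 3.0000e+08 / 3.7196e+09 = 0.08065383 m
d = 0.57000 * 0.08065383 = 0.04597 m

0.04597 m


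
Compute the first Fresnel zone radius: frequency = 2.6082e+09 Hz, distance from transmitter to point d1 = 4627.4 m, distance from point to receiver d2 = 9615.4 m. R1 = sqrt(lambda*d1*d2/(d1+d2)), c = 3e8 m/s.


lambda = c / f = 3.0000e+08 / 2.6082e+09 = 0.1150219 m
R1 = sqrt(0.1150219 * 4627.4 * 9615.4 / (4627.4 + 9615.4)) = 18.96 m

18.96 m


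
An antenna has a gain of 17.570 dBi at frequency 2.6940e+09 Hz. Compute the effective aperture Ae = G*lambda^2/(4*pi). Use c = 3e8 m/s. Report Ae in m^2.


lambda = c / f = 3.0000e+08 / 2.6940e+09 = 0.1113586 m
G_linear = 10^(17.570/10) = 57.14786
Ae = G_linear * lambda^2 / (4*pi) = 57.14786 * 0.1113586^2 / (4*pi) = 0.05639 m^2

0.05639 m^2


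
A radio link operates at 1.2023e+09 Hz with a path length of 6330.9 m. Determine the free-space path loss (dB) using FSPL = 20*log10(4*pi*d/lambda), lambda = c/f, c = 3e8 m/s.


lambda = c / f = 3.0000e+08 / 1.2023e+09 = 0.2495217 m
FSPL = 20 * log10(4*pi*6330.9/0.2495217) = 110.1 dB

110.1 dB


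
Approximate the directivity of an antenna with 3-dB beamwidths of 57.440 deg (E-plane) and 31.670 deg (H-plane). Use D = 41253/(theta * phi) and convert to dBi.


D_linear = 41253 / (57.440 * 31.670) = 22.67739
D_dBi = 10 * log10(22.67739) = 13.56 dBi

13.56 dBi


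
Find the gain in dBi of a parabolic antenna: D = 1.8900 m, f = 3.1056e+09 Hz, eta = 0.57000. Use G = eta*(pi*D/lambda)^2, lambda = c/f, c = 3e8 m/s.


lambda = c / f = 3.0000e+08 / 3.1056e+09 = 0.09659969 m
G_linear = 0.57000 * (pi * 1.8900 / 0.09659969)^2 = 2153.509
G_dBi = 10 * log10(2153.509) = 33.33 dBi

33.33 dBi


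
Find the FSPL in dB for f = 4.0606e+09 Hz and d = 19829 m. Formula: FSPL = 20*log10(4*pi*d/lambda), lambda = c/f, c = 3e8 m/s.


lambda = c / f = 3.0000e+08 / 4.0606e+09 = 0.07388071 m
FSPL = 20 * log10(4*pi*19829/0.07388071) = 130.6 dB

130.6 dB


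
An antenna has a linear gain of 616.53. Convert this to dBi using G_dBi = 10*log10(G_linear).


G_dBi = 10 * log10(616.53) = 27.90 dBi

27.90 dBi


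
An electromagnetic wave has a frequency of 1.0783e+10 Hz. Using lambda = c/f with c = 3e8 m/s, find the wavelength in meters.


lambda = c / f = 3.0000e+08 / 1.0783e+10 = 0.02782 m

0.02782 m


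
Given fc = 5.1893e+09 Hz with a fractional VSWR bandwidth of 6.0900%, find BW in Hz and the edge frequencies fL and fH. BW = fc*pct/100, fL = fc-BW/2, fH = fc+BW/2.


BW = 5.1893e+09 * 6.0900/100 = 3.160284e+08 Hz
fL = 5.1893e+09 - 3.160284e+08/2 = 5.031e+09 Hz
fH = 5.1893e+09 + 3.160284e+08/2 = 5.347e+09 Hz

BW=3.160e+08 Hz, fL=5.031e+09 Hz, fH=5.347e+09 Hz


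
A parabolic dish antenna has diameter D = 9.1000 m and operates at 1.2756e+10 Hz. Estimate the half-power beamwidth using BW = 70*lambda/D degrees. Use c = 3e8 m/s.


lambda = c / f = 3.0000e+08 / 1.2756e+10 = 0.02351834 m
BW = 70 * 0.02351834 / 9.1000 = 0.1809 deg

0.1809 deg


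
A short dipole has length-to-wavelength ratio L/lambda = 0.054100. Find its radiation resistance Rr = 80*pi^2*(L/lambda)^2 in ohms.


Rr = 80 * pi^2 * (0.054100)^2 = 80 * 9.869604 * 2.926810e-03 = 2.311 ohm

2.311 ohm


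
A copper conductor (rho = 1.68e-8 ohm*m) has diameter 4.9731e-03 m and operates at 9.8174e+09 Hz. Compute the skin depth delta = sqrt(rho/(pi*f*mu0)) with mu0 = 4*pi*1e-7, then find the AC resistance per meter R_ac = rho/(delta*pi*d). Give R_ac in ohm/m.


delta = sqrt(1.68e-8 / (pi * 9.8174e+09 * 4*pi*1e-7)) = 6.583798e-07 m
R_ac = 1.68e-8 / (6.583798e-07 * pi * 4.9731e-03) = 1.633 ohm/m

1.633 ohm/m


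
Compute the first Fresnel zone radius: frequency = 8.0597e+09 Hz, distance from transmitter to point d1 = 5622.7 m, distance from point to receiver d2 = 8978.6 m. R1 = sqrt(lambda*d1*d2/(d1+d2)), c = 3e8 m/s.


lambda = c / f = 3.0000e+08 / 8.0597e+09 = 0.03722223 m
R1 = sqrt(0.03722223 * 5622.7 * 8978.6 / (5622.7 + 8978.6)) = 11.34 m

11.34 m


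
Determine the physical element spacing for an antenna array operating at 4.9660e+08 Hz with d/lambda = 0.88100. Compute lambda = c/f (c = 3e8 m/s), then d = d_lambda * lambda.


lambda = c / f = 3.0000e+08 / 4.9660e+08 = 0.6041079 m
d = 0.88100 * 0.6041079 = 0.5322 m

0.5322 m


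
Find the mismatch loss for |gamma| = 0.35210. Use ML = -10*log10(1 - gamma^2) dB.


ML = -10 * log10(1 - 0.35210^2) = -10 * log10(0.87602559) = 0.5748 dB

0.5748 dB


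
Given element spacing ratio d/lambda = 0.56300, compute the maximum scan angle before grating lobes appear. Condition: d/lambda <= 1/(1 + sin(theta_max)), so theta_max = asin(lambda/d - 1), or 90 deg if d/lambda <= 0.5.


lambda/d - 1 = 1/0.56300 - 1 = 0.7761989
theta_max = asin(0.7761989) = 50.91 deg

50.91 deg


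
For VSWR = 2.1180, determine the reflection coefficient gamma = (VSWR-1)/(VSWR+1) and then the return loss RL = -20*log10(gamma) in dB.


gamma = (2.1180 - 1) / (2.1180 + 1) = 0.3585632
RL = -20 * log10(0.3585632) = 8.909 dB

8.909 dB


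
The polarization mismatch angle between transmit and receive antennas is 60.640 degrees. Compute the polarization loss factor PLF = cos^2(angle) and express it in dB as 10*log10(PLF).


PLF_linear = cos^2(60.640 deg) = 0.2403896
PLF_dB = 10 * log10(0.2403896) = -6.191 dB

-6.191 dB


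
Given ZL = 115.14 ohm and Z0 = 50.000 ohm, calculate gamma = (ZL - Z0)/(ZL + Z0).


gamma = (115.14 - 50.000) / (115.14 + 50.000) = 0.3945

0.3945


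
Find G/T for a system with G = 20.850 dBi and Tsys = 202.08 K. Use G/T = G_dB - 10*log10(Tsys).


G/T = 20.850 - 10*log10(202.08) = 20.850 - 23.05523 = -2.205 dB/K

-2.205 dB/K


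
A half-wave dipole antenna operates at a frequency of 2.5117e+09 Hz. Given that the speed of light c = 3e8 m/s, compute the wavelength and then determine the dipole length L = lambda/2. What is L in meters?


lambda = c / f = 3.0000e+08 / 2.5117e+09 = 0.1194410 m
L = lambda / 2 = 0.1194410 / 2 = 0.05972 m

0.05972 m


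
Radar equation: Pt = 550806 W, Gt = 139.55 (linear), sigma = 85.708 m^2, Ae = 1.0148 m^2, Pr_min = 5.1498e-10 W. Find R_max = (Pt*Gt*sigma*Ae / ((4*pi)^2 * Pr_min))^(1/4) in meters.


R^4 = 550806*139.55*85.708*1.0148 / ((4*pi)^2 * 5.1498e-10) = 8.220916e+16
R_max = 8.220916e+16^0.25 = 16933 m

16933 m


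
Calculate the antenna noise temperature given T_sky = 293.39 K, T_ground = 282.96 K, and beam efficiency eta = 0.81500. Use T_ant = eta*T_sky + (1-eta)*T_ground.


T_ant = 0.81500 * 293.39 + (1 - 0.81500) * 282.96 = 291.5 K

291.5 K


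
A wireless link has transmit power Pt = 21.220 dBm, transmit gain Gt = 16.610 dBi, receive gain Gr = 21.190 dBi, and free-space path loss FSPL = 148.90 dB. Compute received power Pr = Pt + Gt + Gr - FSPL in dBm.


Pr = 21.220 + 16.610 + 21.190 - 148.90 = -89.88 dBm

-89.88 dBm


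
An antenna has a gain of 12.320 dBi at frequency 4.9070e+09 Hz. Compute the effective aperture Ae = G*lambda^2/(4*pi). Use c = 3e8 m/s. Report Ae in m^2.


lambda = c / f = 3.0000e+08 / 4.9070e+09 = 0.06113715 m
G_linear = 10^(12.320/10) = 17.06082
Ae = G_linear * lambda^2 / (4*pi) = 17.06082 * 0.06113715^2 / (4*pi) = 5.075e-03 m^2

5.075e-03 m^2


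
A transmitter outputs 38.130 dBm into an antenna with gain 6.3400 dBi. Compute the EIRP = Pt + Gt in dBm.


EIRP = Pt + Gt = 38.130 + 6.3400 = 44.47 dBm

44.47 dBm


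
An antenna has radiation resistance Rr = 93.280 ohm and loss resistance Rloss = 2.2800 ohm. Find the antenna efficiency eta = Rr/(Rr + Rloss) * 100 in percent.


eta = 93.280 / (93.280 + 2.2800) * 100 = 97.61%

97.61%


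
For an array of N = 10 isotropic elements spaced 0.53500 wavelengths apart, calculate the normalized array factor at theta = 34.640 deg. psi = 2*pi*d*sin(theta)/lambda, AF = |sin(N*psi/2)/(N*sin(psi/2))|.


psi = 2*pi*0.53500*sin(34.640 deg) = 1.910740 rad
AF = |sin(10*1.910740/2) / (10*sin(1.910740/2))| = 0.01575

0.01575


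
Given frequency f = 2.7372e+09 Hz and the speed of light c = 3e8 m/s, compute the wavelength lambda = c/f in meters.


lambda = c / f = 3.0000e+08 / 2.7372e+09 = 0.1096 m

0.1096 m


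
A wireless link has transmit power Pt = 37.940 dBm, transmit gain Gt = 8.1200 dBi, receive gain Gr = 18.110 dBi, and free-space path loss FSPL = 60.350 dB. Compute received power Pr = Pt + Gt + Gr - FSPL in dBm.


Pr = 37.940 + 8.1200 + 18.110 - 60.350 = 3.82 dBm

3.82 dBm


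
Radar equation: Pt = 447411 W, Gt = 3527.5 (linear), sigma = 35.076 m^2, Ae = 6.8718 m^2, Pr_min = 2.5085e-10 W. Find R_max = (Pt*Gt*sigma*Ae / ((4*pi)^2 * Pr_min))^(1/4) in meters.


R^4 = 447411*3527.5*35.076*6.8718 / ((4*pi)^2 * 2.5085e-10) = 9.603298e+18
R_max = 9.603298e+18^0.25 = 55668 m

55668 m


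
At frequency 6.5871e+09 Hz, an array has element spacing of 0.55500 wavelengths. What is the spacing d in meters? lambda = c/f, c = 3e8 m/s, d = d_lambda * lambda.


lambda = c / f = 3.0000e+08 / 6.5871e+09 = 0.04554356 m
d = 0.55500 * 0.04554356 = 0.02528 m

0.02528 m


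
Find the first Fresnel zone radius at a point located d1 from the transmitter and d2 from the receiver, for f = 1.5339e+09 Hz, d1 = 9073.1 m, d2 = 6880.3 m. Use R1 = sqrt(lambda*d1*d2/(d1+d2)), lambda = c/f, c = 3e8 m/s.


lambda = c / f = 3.0000e+08 / 1.5339e+09 = 0.1955799 m
R1 = sqrt(0.1955799 * 9073.1 * 6880.3 / (9073.1 + 6880.3)) = 27.66 m

27.66 m


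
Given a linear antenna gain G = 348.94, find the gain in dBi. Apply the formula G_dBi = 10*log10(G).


G_dBi = 10 * log10(348.94) = 25.43 dBi

25.43 dBi


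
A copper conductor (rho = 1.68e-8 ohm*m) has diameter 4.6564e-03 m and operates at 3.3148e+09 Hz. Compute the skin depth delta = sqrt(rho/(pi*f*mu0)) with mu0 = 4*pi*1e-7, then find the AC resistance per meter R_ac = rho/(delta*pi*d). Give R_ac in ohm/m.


delta = sqrt(1.68e-8 / (pi * 3.3148e+09 * 4*pi*1e-7)) = 1.133042e-06 m
R_ac = 1.68e-8 / (1.133042e-06 * pi * 4.6564e-03) = 1.014 ohm/m

1.014 ohm/m


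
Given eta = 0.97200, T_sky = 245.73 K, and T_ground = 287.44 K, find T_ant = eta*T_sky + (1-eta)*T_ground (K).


T_ant = 0.97200 * 245.73 + (1 - 0.97200) * 287.44 = 246.9 K

246.9 K


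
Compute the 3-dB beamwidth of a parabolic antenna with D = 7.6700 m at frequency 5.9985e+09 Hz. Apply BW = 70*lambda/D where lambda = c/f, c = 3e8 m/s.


lambda = c / f = 3.0000e+08 / 5.9985e+09 = 0.05001250 m
BW = 70 * 0.05001250 / 7.6700 = 0.4564 deg

0.4564 deg


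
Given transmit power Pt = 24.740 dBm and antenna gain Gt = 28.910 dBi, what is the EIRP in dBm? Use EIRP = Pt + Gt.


EIRP = Pt + Gt = 24.740 + 28.910 = 53.65 dBm

53.65 dBm


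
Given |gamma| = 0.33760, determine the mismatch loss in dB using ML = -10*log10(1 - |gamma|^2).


ML = -10 * log10(1 - 0.33760^2) = -10 * log10(0.88602624) = 0.5255 dB

0.5255 dB


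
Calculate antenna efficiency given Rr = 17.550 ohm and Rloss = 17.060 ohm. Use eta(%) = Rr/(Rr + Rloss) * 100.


eta = 17.550 / (17.550 + 17.060) * 100 = 50.71%

50.71%


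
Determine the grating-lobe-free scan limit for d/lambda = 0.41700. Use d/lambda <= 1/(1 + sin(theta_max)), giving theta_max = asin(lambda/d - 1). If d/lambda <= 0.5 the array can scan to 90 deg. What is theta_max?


lambda/d - 1 = 1/0.41700 - 1 = 1.398082 >= 1
d/lambda <= 0.5, so the array can scan to endfire without grating lobes: theta_max = 90 deg

90 deg


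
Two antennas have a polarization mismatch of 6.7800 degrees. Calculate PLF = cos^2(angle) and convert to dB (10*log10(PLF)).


PLF_linear = cos^2(6.7800 deg) = 0.9860625
PLF_dB = 10 * log10(0.9860625) = -0.06096 dB

-0.06096 dB


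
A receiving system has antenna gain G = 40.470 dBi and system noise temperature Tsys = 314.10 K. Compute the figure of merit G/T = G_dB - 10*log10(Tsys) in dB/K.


G/T = 40.470 - 10*log10(314.10) = 40.470 - 24.97068 = 15.50 dB/K

15.50 dB/K


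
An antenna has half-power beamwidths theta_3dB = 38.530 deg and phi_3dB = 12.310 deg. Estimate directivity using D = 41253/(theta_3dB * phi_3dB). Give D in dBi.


D_linear = 41253 / (38.530 * 12.310) = 86.97581
D_dBi = 10 * log10(86.97581) = 19.39 dBi

19.39 dBi


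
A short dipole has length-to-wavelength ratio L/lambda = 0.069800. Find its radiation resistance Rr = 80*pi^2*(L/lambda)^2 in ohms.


Rr = 80 * pi^2 * (0.069800)^2 = 80 * 9.869604 * 4.872040e-03 = 3.847 ohm

3.847 ohm


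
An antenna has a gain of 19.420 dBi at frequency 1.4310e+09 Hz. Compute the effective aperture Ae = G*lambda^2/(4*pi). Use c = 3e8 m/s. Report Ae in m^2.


lambda = c / f = 3.0000e+08 / 1.4310e+09 = 0.2096436 m
G_linear = 10^(19.420/10) = 87.49838
Ae = G_linear * lambda^2 / (4*pi) = 87.49838 * 0.2096436^2 / (4*pi) = 0.3060 m^2

0.3060 m^2


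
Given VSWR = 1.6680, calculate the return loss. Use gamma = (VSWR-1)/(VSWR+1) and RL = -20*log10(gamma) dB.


gamma = (1.6680 - 1) / (1.6680 + 1) = 0.2503748
RL = -20 * log10(0.2503748) = 12.03 dB

12.03 dB


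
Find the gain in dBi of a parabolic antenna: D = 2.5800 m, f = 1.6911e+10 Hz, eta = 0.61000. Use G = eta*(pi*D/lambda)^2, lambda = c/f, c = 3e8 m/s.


lambda = c / f = 3.0000e+08 / 1.6911e+10 = 0.01773993 m
G_linear = 0.61000 * (pi * 2.5800 / 0.01773993)^2 = 127340.1
G_dBi = 10 * log10(127340.1) = 51.05 dBi

51.05 dBi


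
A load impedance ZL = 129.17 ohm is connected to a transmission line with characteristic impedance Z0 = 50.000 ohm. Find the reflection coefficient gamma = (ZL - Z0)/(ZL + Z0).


gamma = (129.17 - 50.000) / (129.17 + 50.000) = 0.4419

0.4419


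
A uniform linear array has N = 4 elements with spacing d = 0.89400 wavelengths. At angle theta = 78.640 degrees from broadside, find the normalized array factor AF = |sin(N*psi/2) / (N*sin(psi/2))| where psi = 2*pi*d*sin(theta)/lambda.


psi = 2*pi*0.89400*sin(78.640 deg) = 5.507121 rad
AF = |sin(4*5.507121/2) / (4*sin(5.507121/2))| = 0.6606

0.6606


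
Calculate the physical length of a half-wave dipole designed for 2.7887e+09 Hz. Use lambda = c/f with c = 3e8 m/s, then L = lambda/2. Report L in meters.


lambda = c / f = 3.0000e+08 / 2.7887e+09 = 0.1075770 m
L = lambda / 2 = 0.1075770 / 2 = 0.05379 m

0.05379 m
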